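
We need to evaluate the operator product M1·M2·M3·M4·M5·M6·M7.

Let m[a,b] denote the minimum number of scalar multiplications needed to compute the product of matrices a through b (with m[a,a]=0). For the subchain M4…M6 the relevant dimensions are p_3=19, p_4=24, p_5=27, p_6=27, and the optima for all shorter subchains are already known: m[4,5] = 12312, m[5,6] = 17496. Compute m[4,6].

26163

m[4,6] = min over k∈[4,5] of m[4,k]+m[k+1,6]+p_{3}·p_k·p_{6}.
k=4: 0 + 17496 + 19·24·27 = 29808; k=5: 12312 + 0 + 19·27·27 = 26163.
Minimum: 26163 at k=5.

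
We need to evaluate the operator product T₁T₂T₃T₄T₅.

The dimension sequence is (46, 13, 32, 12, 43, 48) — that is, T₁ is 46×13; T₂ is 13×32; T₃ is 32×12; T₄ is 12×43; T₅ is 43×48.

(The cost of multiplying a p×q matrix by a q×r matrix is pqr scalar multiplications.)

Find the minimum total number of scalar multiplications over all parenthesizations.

63432

Adjacent pairs: T₁T₂ = 46·13·32 = 19136; T₂T₃ = 13·32·12 = 4992; T₃T₄ = 32·12·43 = 16512; T₄T₅ = 12·43·48 = 24768.
Length 3: T₁..T₃: k=1: 0+4992+46·13·12=12168; k=2: 19136+0+46·32·12=36800 → min 12168 | T₂..T₄: k=2: 0+16512+13·32·43=34400; k=3: 4992+0+13·12·43=11700 → min 11700 | T₃..T₅: k=3: 0+24768+32·12·48=43200; k=4: 16512+0+32·43·48=82560 → min 43200.
Length 4: T₁..T₄: k=1: 0+11700+46·13·43=37414; k=2: 19136+16512+46·32·43=98944; k=3: 12168+0+46·12·43=35904 → min 35904 | T₂..T₅: k=2: 0+43200+13·32·48=63168; k=3: 4992+24768+13·12·48=37248; k=4: 11700+0+13·43·48=38532 → min 37248.
Length 5: T₁..T₅: k=1: 0+37248+46·13·48=65952; k=2: 19136+43200+46·32·48=132992; k=3: 12168+24768+46·12·48=63432; k=4: 35904+0+46·43·48=130848 → min 63432.
Optimal order: ((T₁(T₂T₃))(T₄T₅)) with cost 63432.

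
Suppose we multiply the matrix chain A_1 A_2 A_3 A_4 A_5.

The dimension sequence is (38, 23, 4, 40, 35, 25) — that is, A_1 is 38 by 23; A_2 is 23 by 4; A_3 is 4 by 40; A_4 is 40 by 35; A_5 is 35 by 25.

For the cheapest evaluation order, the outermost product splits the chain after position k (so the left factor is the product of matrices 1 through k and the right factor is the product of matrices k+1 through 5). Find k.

Adjacent pairs: A_1A_2 = 38·23·4 = 3496; A_2A_3 = 23·4·40 = 3680; A_3A_4 = 4·40·35 = 5600; A_4A_5 = 40·35·25 = 35000.
Length 3: A_1..A_3: k=1: 0+3680+38·23·40=38640; k=2: 3496+0+38·4·40=9576 → min 9576 | A_2..A_4: k=2: 0+5600+23·4·35=8820; k=3: 3680+0+23·40·35=35880 → min 8820 | A_3..A_5: k=3: 0+35000+4·40·25=39000; k=4: 5600+0+4·35·25=9100 → min 9100.
Length 4: A_1..A_4: k=1: 0+8820+38·23·35=39410; k=2: 3496+5600+38·4·35=14416; k=3: 9576+0+38·40·35=62776 → min 14416 | A_2..A_5: k=2: 0+9100+23·4·25=11400; k=3: 3680+35000+23·40·25=61680; k=4: 8820+0+23·35·25=28945 → min 11400.
Top-level splits: k=1: (A_1..A_1)·(A_2..A_5) → 0+11400+38·23·25 = 33250; k=2: (A_1..A_2)·(A_3..A_5) → 3496+9100+38·4·25 = 16396; k=3: (A_1..A_3)·(A_4..A_5) → 9576+35000+38·40·25 = 82576; k=4: (A_1..A_4)·(A_5..A_5) → 14416+0+38·35·25 = 47666.
Best split is after A_2, i.e. k = 2.

2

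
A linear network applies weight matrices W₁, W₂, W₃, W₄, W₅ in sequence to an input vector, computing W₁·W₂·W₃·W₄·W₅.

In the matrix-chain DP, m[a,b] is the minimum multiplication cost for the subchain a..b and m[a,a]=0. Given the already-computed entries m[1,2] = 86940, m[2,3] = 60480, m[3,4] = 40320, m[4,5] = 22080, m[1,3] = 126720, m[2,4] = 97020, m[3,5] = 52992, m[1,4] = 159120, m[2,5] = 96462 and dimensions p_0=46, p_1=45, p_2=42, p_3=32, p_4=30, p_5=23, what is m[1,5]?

m[1,5] = min over k∈[1,4] of m[1,k]+m[k+1,5]+p_{0}·p_k·p_{5}.
k=1: 0 + 96462 + 46·45·23 = 144072; k=2: 86940 + 52992 + 46·42·23 = 184368; k=3: 126720 + 22080 + 46·32·23 = 182656; k=4: 159120 + 0 + 46·30·23 = 190860.
Minimum: 144072 at k=1.

144072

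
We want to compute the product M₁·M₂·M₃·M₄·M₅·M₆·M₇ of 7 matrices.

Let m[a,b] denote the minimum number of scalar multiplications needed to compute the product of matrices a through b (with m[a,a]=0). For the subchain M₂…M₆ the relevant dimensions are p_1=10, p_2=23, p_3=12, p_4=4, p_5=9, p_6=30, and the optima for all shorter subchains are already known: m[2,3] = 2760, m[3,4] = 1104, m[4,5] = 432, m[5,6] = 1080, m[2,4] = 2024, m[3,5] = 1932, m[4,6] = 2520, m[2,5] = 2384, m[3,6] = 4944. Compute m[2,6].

4304

m[2,6] = min over k∈[2,5] of m[2,k]+m[k+1,6]+p_{1}·p_k·p_{6}.
k=2: 0 + 4944 + 10·23·30 = 11844; k=3: 2760 + 2520 + 10·12·30 = 8880; k=4: 2024 + 1080 + 10·4·30 = 4304; k=5: 2384 + 0 + 10·9·30 = 5084.
Minimum: 4304 at k=4.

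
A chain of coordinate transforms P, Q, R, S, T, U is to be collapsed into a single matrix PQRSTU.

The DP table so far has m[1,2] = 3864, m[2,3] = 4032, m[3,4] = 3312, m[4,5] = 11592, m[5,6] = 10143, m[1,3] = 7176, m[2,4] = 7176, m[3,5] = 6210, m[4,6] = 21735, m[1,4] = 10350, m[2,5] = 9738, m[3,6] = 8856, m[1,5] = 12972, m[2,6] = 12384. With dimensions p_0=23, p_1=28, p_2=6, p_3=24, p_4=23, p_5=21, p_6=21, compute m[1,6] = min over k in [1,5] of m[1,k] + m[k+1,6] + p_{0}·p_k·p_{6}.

15618

m[1,6] = min over k∈[1,5] of m[1,k]+m[k+1,6]+p_{0}·p_k·p_{6}.
k=1: 0 + 12384 + 23·28·21 = 25908; k=2: 3864 + 8856 + 23·6·21 = 15618; k=3: 7176 + 21735 + 23·24·21 = 40503; k=4: 10350 + 10143 + 23·23·21 = 31602; k=5: 12972 + 0 + 23·21·21 = 23115.
Minimum: 15618 at k=2.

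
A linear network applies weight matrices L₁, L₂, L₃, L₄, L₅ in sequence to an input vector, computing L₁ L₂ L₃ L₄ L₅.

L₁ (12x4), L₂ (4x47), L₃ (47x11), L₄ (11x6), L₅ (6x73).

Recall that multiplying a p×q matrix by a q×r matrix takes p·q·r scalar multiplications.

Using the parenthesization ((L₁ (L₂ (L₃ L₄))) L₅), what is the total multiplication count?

9774

(L₃ L₄): 47×11 by 11×6 → 47×6, cost 47·11·6 = 3102
(L₂ (L₃ L₄)): 4×47 by 47×6 → 4×6, cost 4·47·6 = 1128; cumulative 4230
(L₁ (L₂ (L₃ L₄))): 12×4 by 4×6 → 12×6, cost 12·4·6 = 288; cumulative 4518
((L₁ (L₂ (L₃ L₄))) L₅): 12×6 by 6×73 → 12×73, cost 12·6·73 = 5256; cumulative 9774
Total: 9774 scalar multiplications.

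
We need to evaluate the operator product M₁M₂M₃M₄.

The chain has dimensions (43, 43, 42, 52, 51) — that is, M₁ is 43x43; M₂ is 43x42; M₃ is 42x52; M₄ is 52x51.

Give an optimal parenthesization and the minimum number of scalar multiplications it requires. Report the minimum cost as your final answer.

281148

Adjacent pairs: M₁M₂ = 43·43·42 = 77658; M₂M₃ = 43·42·52 = 93912; M₃M₄ = 42·52·51 = 111384.
Length 3: M₁..M₃: k=1: 0+93912+43·43·52=190060; k=2: 77658+0+43·42·52=171570 → min 171570 | M₂..M₄: k=2: 0+111384+43·42·51=203490; k=3: 93912+0+43·52·51=207948 → min 203490.
Length 4: M₁..M₄: k=1: 0+203490+43·43·51=297789; k=2: 77658+111384+43·42·51=281148; k=3: 171570+0+43·52·51=285606 → min 281148.
Optimal parenthesization: ((M₁M₂)(M₃M₄)) with cost 281148.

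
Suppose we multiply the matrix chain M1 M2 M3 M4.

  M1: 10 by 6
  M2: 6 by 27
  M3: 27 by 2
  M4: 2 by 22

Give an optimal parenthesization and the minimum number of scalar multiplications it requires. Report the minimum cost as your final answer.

Adjacent pairs: M1M2 = 10·6·27 = 1620; M2M3 = 6·27·2 = 324; M3M4 = 27·2·22 = 1188.
Length 3: M1..M3: k=1: 0+324+10·6·2=444; k=2: 1620+0+10·27·2=2160 → min 444 | M2..M4: k=2: 0+1188+6·27·22=4752; k=3: 324+0+6·2·22=588 → min 588.
Length 4: M1..M4: k=1: 0+588+10·6·22=1908; k=2: 1620+1188+10·27·22=8748; k=3: 444+0+10·2·22=884 → min 884.
Optimal parenthesization: ((M1 (M2 M3)) M4) with cost 884.

884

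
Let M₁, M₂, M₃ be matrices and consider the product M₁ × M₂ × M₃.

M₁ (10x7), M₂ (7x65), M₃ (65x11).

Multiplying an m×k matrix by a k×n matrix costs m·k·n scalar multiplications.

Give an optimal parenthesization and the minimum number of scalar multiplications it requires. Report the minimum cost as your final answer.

5775

(M₁ × (M₂ × M₃)): cost 5775.
((M₁ × M₂) × M₃): cost 11700.
Optimal: (M₁ × (M₂ × M₃)) with cost 5775.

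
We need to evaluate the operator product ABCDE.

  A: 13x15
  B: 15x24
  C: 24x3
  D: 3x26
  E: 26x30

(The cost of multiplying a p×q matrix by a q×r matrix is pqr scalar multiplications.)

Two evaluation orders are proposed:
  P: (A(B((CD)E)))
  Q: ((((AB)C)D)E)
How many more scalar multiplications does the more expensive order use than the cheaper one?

Order P = (A(B((CD)E))): (CD): 24×3 by 3×26 → 24×26, cost 24·3·26 = 1872; ((CD)E): 24×26 by 26×30 → 24×30, cost 24·26·30 = 18720; cumulative 20592; (B((CD)E)): 15×24 by 24×30 → 15×30, cost 15·24·30 = 10800; cumulative 31392; (A(B((CD)E))): 13×15 by 15×30 → 13×30, cost 13·15·30 = 5850; cumulative 37242. Total 37242.
Order Q = ((((AB)C)D)E): (AB): 13×15 by 15×24 → 13×24, cost 13·15·24 = 4680; ((AB)C): 13×24 by 24×3 → 13×3, cost 13·24·3 = 936; cumulative 5616; (((AB)C)D): 13×3 by 3×26 → 13×26, cost 13·3·26 = 1014; cumulative 6630; ((((AB)C)D)E): 13×26 by 26×30 → 13×30, cost 13·26·30 = 10140; cumulative 16770. Total 16770.
Difference: |37242 − 16770| = 20472.

20472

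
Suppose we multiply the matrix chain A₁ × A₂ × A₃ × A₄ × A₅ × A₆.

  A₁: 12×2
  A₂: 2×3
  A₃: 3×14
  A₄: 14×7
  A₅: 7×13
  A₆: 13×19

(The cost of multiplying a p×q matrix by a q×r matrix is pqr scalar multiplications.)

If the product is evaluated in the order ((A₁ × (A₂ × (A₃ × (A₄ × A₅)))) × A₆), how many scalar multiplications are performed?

(A₄ × A₅): 14×7 by 7×13 → 14×13, cost 14·7·13 = 1274
(A₃ × (A₄ × A₅)): 3×14 by 14×13 → 3×13, cost 3·14·13 = 546; cumulative 1820
(A₂ × (A₃ × (A₄ × A₅))): 2×3 by 3×13 → 2×13, cost 2·3·13 = 78; cumulative 1898
(A₁ × (A₂ × (A₃ × (A₄ × A₅)))): 12×2 by 2×13 → 12×13, cost 12·2·13 = 312; cumulative 2210
((A₁ × (A₂ × (A₃ × (A₄ × A₅)))) × A₆): 12×13 by 13×19 → 12×19, cost 12·13·19 = 2964; cumulative 5174
Total: 5174 scalar multiplications.

5174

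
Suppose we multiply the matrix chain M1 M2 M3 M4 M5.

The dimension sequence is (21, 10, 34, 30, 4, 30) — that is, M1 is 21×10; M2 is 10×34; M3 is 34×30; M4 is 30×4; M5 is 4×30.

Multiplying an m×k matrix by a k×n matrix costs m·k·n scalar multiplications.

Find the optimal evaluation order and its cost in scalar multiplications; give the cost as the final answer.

8800

Adjacent pairs: M1M2 = 21·10·34 = 7140; M2M3 = 10·34·30 = 10200; M3M4 = 34·30·4 = 4080; M4M5 = 30·4·30 = 3600.
Length 3: M1..M3: k=1: 0+10200+21·10·30=16500; k=2: 7140+0+21·34·30=28560 → min 16500 | M2..M4: k=2: 0+4080+10·34·4=5440; k=3: 10200+0+10·30·4=11400 → min 5440 | M3..M5: k=3: 0+3600+34·30·30=34200; k=4: 4080+0+34·4·30=8160 → min 8160.
Length 4: M1..M4: k=1: 0+5440+21·10·4=6280; k=2: 7140+4080+21·34·4=14076; k=3: 16500+0+21·30·4=19020 → min 6280 | M2..M5: k=2: 0+8160+10·34·30=18360; k=3: 10200+3600+10·30·30=22800; k=4: 5440+0+10·4·30=6640 → min 6640.
Length 5: M1..M5: k=1: 0+6640+21·10·30=12940; k=2: 7140+8160+21·34·30=36720; k=3: 16500+3600+21·30·30=39000; k=4: 6280+0+21·4·30=8800 → min 8800.
Optimal parenthesization: ((M1 (M2 (M3 M4))) M5) with cost 8800.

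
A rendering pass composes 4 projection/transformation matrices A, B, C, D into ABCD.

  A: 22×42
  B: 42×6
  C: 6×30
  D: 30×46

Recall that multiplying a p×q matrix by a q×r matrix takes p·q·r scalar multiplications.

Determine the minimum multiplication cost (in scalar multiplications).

19896

Adjacent pairs: AB = 22·42·6 = 5544; BC = 42·6·30 = 7560; CD = 6·30·46 = 8280.
Length 3: A..C: k=1: 0+7560+22·42·30=35280; k=2: 5544+0+22·6·30=9504 → min 9504 | B..D: k=2: 0+8280+42·6·46=19872; k=3: 7560+0+42·30·46=65520 → min 19872.
Length 4: A..D: k=1: 0+19872+22·42·46=62376; k=2: 5544+8280+22·6·46=19896; k=3: 9504+0+22·30·46=39864 → min 19896.
Optimal order: ((AB)(CD)) with cost 19896.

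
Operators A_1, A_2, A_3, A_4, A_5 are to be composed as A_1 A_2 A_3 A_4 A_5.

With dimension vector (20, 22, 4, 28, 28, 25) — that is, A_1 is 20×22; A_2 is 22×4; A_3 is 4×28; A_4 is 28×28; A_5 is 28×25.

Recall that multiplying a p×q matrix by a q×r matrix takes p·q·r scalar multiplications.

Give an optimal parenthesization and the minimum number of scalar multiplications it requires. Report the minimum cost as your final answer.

9696

Adjacent pairs: A_1A_2 = 20·22·4 = 1760; A_2A_3 = 22·4·28 = 2464; A_3A_4 = 4·28·28 = 3136; A_4A_5 = 28·28·25 = 19600.
Length 3: A_1..A_3: k=1: 0+2464+20·22·28=14784; k=2: 1760+0+20·4·28=4000 → min 4000 | A_2..A_4: k=2: 0+3136+22·4·28=5600; k=3: 2464+0+22·28·28=19712 → min 5600 | A_3..A_5: k=3: 0+19600+4·28·25=22400; k=4: 3136+0+4·28·25=5936 → min 5936.
Length 4: A_1..A_4: k=1: 0+5600+20·22·28=17920; k=2: 1760+3136+20·4·28=7136; k=3: 4000+0+20·28·28=19680 → min 7136 | A_2..A_5: k=2: 0+5936+22·4·25=8136; k=3: 2464+19600+22·28·25=37464; k=4: 5600+0+22·28·25=21000 → min 8136.
Length 5: A_1..A_5: k=1: 0+8136+20·22·25=19136; k=2: 1760+5936+20·4·25=9696; k=3: 4000+19600+20·28·25=37600; k=4: 7136+0+20·28·25=21136 → min 9696.
Optimal parenthesization: ((A_1 A_2) ((A_3 A_4) A_5)) with cost 9696.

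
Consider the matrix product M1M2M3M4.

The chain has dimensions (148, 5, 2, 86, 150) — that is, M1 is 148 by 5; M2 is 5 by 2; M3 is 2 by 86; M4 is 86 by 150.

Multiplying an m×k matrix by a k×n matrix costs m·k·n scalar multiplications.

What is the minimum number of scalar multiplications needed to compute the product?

Adjacent pairs: M1M2 = 148·5·2 = 1480; M2M3 = 5·2·86 = 860; M3M4 = 2·86·150 = 25800.
Length 3: M1..M3: k=1: 0+860+148·5·86=64500; k=2: 1480+0+148·2·86=26936 → min 26936 | M2..M4: k=2: 0+25800+5·2·150=27300; k=3: 860+0+5·86·150=65360 → min 27300.
Length 4: M1..M4: k=1: 0+27300+148·5·150=138300; k=2: 1480+25800+148·2·150=71680; k=3: 26936+0+148·86·150=1936136 → min 71680.
Optimal order: ((M1M2)(M3M4)) with cost 71680.

71680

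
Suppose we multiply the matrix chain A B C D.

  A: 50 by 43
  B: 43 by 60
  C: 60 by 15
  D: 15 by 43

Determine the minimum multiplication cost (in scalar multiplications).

Adjacent pairs: AB = 50·43·60 = 129000; BC = 43·60·15 = 38700; CD = 60·15·43 = 38700.
Length 3: A..C: k=1: 0+38700+50·43·15=70950; k=2: 129000+0+50·60·15=174000 → min 70950 | B..D: k=2: 0+38700+43·60·43=149640; k=3: 38700+0+43·15·43=66435 → min 66435.
Length 4: A..D: k=1: 0+66435+50·43·43=158885; k=2: 129000+38700+50·60·43=296700; k=3: 70950+0+50·15·43=103200 → min 103200.
Optimal order: ((A (B C)) D) with cost 103200.

103200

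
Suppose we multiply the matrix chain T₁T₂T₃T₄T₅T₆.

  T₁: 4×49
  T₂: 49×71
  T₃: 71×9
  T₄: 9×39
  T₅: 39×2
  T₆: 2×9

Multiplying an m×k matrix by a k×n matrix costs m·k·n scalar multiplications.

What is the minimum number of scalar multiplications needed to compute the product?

Adjacent pairs: T₁T₂ = 4·49·71 = 13916; T₂T₃ = 49·71·9 = 31311; T₃T₄ = 71·9·39 = 24921; T₄T₅ = 9·39·2 = 702; T₅T₆ = 39·2·9 = 702.
Length 3: T₁..T₃: k=1: 0+31311+4·49·9=33075; k=2: 13916+0+4·71·9=16472 → min 16472 | T₂..T₄: k=2: 0+24921+49·71·39=160602; k=3: 31311+0+49·9·39=48510 → min 48510 | T₃..T₅: k=3: 0+702+71·9·2=1980; k=4: 24921+0+71·39·2=30459 → min 1980 | T₄..T₆: k=4: 0+702+9·39·9=3861; k=5: 702+0+9·2·9=864 → min 864.
Length 4: T₁..T₄: k=1: 0+48510+4·49·39=56154; k=2: 13916+24921+4·71·39=49913; k=3: 16472+0+4·9·39=17876 → min 17876 | T₂..T₅: k=2: 0+1980+49·71·2=8938; k=3: 31311+702+49·9·2=32895; k=4: 48510+0+49·39·2=52332 → min 8938 | T₃..T₆: k=3: 0+864+71·9·9=6615; k=4: 24921+702+71·39·9=50544; k=5: 1980+0+71·2·9=3258 → min 3258.
Length 5: T₁..T₅: k=1: 0+8938+4·49·2=9330; k=2: 13916+1980+4·71·2=16464; k=3: 16472+702+4·9·2=17246; k=4: 17876+0+4·39·2=18188 → min 9330 | T₂..T₆: k=2: 0+3258+49·71·9=34569; k=3: 31311+864+49·9·9=36144; k=4: 48510+702+49·39·9=66411; k=5: 8938+0+49·2·9=9820 → min 9820.
Length 6: T₁..T₆: k=1: 0+9820+4·49·9=11584; k=2: 13916+3258+4·71·9=19730; k=3: 16472+864+4·9·9=17660; k=4: 17876+702+4·39·9=19982; k=5: 9330+0+4·2·9=9402 → min 9402.
Optimal order: ((T₁(T₂(T₃(T₄T₅))))T₆) with cost 9402.

9402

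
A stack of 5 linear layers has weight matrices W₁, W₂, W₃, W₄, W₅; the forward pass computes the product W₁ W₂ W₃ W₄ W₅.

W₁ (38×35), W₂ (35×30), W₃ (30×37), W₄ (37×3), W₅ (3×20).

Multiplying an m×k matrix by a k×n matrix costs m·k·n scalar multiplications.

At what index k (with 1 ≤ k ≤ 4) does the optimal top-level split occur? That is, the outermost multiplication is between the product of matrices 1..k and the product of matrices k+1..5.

Adjacent pairs: W₁W₂ = 38·35·30 = 39900; W₂W₃ = 35·30·37 = 38850; W₃W₄ = 30·37·3 = 3330; W₄W₅ = 37·3·20 = 2220.
Length 3: W₁..W₃: k=1: 0+38850+38·35·37=88060; k=2: 39900+0+38·30·37=82080 → min 82080 | W₂..W₄: k=2: 0+3330+35·30·3=6480; k=3: 38850+0+35·37·3=42735 → min 6480 | W₃..W₅: k=3: 0+2220+30·37·20=24420; k=4: 3330+0+30·3·20=5130 → min 5130.
Length 4: W₁..W₄: k=1: 0+6480+38·35·3=10470; k=2: 39900+3330+38·30·3=46650; k=3: 82080+0+38·37·3=86298 → min 10470 | W₂..W₅: k=2: 0+5130+35·30·20=26130; k=3: 38850+2220+35·37·20=66970; k=4: 6480+0+35·3·20=8580 → min 8580.
Top-level splits: k=1: (W₁..W₁)·(W₂..W₅) → 0+8580+38·35·20 = 35180; k=2: (W₁..W₂)·(W₃..W₅) → 39900+5130+38·30·20 = 67830; k=3: (W₁..W₃)·(W₄..W₅) → 82080+2220+38·37·20 = 112420; k=4: (W₁..W₄)·(W₅..W₅) → 10470+0+38·3·20 = 12750.
Best split is after W₄, i.e. k = 4.

4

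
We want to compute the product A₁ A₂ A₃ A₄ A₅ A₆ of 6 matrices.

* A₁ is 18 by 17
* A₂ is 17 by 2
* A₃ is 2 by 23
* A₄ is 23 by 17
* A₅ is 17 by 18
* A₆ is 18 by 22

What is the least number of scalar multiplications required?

Adjacent pairs: A₁A₂ = 18·17·2 = 612; A₂A₃ = 17·2·23 = 782; A₃A₄ = 2·23·17 = 782; A₄A₅ = 23·17·18 = 7038; A₅A₆ = 17·18·22 = 6732.
Length 3: A₁..A₃: k=1: 0+782+18·17·23=7820; k=2: 612+0+18·2·23=1440 → min 1440 | A₂..A₄: k=2: 0+782+17·2·17=1360; k=3: 782+0+17·23·17=7429 → min 1360 | A₃..A₅: k=3: 0+7038+2·23·18=7866; k=4: 782+0+2·17·18=1394 → min 1394 | A₄..A₆: k=4: 0+6732+23·17·22=15334; k=5: 7038+0+23·18·22=16146 → min 15334.
Length 4: A₁..A₄: k=1: 0+1360+18·17·17=6562; k=2: 612+782+18·2·17=2006; k=3: 1440+0+18·23·17=8478 → min 2006 | A₂..A₅: k=2: 0+1394+17·2·18=2006; k=3: 782+7038+17·23·18=14858; k=4: 1360+0+17·17·18=6562 → min 2006 | A₃..A₆: k=3: 0+15334+2·23·22=16346; k=4: 782+6732+2·17·22=8262; k=5: 1394+0+2·18·22=2186 → min 2186.
Length 5: A₁..A₅: k=1: 0+2006+18·17·18=7514; k=2: 612+1394+18·2·18=2654; k=3: 1440+7038+18·23·18=15930; k=4: 2006+0+18·17·18=7514 → min 2654 | A₂..A₆: k=2: 0+2186+17·2·22=2934; k=3: 782+15334+17·23·22=24718; k=4: 1360+6732+17·17·22=14450; k=5: 2006+0+17·18·22=8738 → min 2934.
Length 6: A₁..A₆: k=1: 0+2934+18·17·22=9666; k=2: 612+2186+18·2·22=3590; k=3: 1440+15334+18·23·22=25882; k=4: 2006+6732+18·17·22=15470; k=5: 2654+0+18·18·22=9782 → min 3590.
Optimal order: ((A₁ A₂) (((A₃ A₄) A₅) A₆)) with cost 3590.

3590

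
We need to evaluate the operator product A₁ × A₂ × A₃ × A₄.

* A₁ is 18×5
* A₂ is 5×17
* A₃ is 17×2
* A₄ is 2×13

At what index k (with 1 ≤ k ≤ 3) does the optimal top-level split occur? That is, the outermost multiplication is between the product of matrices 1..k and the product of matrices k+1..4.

3

Adjacent pairs: A₁A₂ = 18·5·17 = 1530; A₂A₃ = 5·17·2 = 170; A₃A₄ = 17·2·13 = 442.
Length 3: A₁..A₃: k=1: 0+170+18·5·2=350; k=2: 1530+0+18·17·2=2142 → min 350 | A₂..A₄: k=2: 0+442+5·17·13=1547; k=3: 170+0+5·2·13=300 → min 300.
Top-level splits: k=1: (A₁..A₁)·(A₂..A₄) → 0+300+18·5·13 = 1470; k=2: (A₁..A₂)·(A₃..A₄) → 1530+442+18·17·13 = 5950; k=3: (A₁..A₃)·(A₄..A₄) → 350+0+18·2·13 = 818.
Best split is after A₃, i.e. k = 3.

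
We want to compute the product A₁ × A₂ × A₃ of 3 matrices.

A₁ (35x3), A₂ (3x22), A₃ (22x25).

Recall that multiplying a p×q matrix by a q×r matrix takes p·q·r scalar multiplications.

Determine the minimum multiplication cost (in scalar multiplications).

4275

Order (A₁ × (A₂ × A₃)): (A₂ × A₃): 3×22 by 22×25 → 3×25, cost 3·22·25 = 1650; (A₁ × (A₂ × A₃)): 35×3 by 3×25 → 35×25, cost 35·3·25 = 2625; cumulative 4275. Total 4275.
Order ((A₁ × A₂) × A₃): (A₁ × A₂): 35×3 by 3×22 → 35×22, cost 35·3·22 = 2310; ((A₁ × A₂) × A₃): 35×22 by 22×25 → 35×25, cost 35·22·25 = 19250; cumulative 21560. Total 21560.
Minimum: 4275.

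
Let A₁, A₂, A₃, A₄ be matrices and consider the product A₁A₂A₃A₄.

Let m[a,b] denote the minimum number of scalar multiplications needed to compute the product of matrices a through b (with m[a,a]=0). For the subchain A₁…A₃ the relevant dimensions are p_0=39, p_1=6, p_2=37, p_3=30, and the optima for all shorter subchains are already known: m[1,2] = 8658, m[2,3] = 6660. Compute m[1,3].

m[1,3] = min over k∈[1,2] of m[1,k]+m[k+1,3]+p_{0}·p_k·p_{3}.
k=1: 0 + 6660 + 39·6·30 = 13680; k=2: 8658 + 0 + 39·37·30 = 51948.
Minimum: 13680 at k=1.

13680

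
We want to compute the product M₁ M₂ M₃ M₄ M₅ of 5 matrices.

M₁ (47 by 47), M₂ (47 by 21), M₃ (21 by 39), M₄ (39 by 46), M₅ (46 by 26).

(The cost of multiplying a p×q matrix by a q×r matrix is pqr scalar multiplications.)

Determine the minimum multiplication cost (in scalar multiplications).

Adjacent pairs: M₁M₂ = 47·47·21 = 46389; M₂M₃ = 47·21·39 = 38493; M₃M₄ = 21·39·46 = 37674; M₄M₅ = 39·46·26 = 46644.
Length 3: M₁..M₃: k=1: 0+38493+47·47·39=124644; k=2: 46389+0+47·21·39=84882 → min 84882 | M₂..M₄: k=2: 0+37674+47·21·46=83076; k=3: 38493+0+47·39·46=122811 → min 83076 | M₃..M₅: k=3: 0+46644+21·39·26=67938; k=4: 37674+0+21·46·26=62790 → min 62790.
Length 4: M₁..M₄: k=1: 0+83076+47·47·46=184690; k=2: 46389+37674+47·21·46=129465; k=3: 84882+0+47·39·46=169200 → min 129465 | M₂..M₅: k=2: 0+62790+47·21·26=88452; k=3: 38493+46644+47·39·26=132795; k=4: 83076+0+47·46·26=139288 → min 88452.
Length 5: M₁..M₅: k=1: 0+88452+47·47·26=145886; k=2: 46389+62790+47·21·26=134841; k=3: 84882+46644+47·39·26=179184; k=4: 129465+0+47·46·26=185677 → min 134841.
Optimal order: ((M₁ M₂) ((M₃ M₄) M₅)) with cost 134841.

134841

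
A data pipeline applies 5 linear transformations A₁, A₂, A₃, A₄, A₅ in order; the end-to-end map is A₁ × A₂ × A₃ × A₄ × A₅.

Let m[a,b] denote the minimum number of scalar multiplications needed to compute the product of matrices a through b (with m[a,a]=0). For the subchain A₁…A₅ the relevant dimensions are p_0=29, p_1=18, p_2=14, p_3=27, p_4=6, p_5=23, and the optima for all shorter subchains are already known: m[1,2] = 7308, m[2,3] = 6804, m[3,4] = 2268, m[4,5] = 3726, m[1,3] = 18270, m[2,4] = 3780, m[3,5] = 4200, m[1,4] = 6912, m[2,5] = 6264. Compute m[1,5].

10914

m[1,5] = min over k∈[1,4] of m[1,k]+m[k+1,5]+p_{0}·p_k·p_{5}.
k=1: 0 + 6264 + 29·18·23 = 18270; k=2: 7308 + 4200 + 29·14·23 = 20846; k=3: 18270 + 3726 + 29·27·23 = 40005; k=4: 6912 + 0 + 29·6·23 = 10914.
Minimum: 10914 at k=4.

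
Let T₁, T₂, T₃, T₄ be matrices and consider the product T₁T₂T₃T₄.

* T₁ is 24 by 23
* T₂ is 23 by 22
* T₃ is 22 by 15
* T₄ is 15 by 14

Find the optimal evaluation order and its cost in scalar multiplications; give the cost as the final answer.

Adjacent pairs: T₁T₂ = 24·23·22 = 12144; T₂T₃ = 23·22·15 = 7590; T₃T₄ = 22·15·14 = 4620.
Length 3: T₁..T₃: k=1: 0+7590+24·23·15=15870; k=2: 12144+0+24·22·15=20064 → min 15870 | T₂..T₄: k=2: 0+4620+23·22·14=11704; k=3: 7590+0+23·15·14=12420 → min 11704.
Length 4: T₁..T₄: k=1: 0+11704+24·23·14=19432; k=2: 12144+4620+24·22·14=24156; k=3: 15870+0+24·15·14=20910 → min 19432.
Optimal parenthesization: (T₁(T₂(T₃T₄))) with cost 19432.

19432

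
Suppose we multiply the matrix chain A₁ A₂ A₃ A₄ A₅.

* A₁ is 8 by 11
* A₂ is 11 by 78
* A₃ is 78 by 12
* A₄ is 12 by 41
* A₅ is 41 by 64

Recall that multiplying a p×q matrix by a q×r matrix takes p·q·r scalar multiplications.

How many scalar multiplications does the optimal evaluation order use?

36280

Adjacent pairs: A₁A₂ = 8·11·78 = 6864; A₂A₃ = 11·78·12 = 10296; A₃A₄ = 78·12·41 = 38376; A₄A₅ = 12·41·64 = 31488.
Length 3: A₁..A₃: k=1: 0+10296+8·11·12=11352; k=2: 6864+0+8·78·12=14352 → min 11352 | A₂..A₄: k=2: 0+38376+11·78·41=73554; k=3: 10296+0+11·12·41=15708 → min 15708 | A₃..A₅: k=3: 0+31488+78·12·64=91392; k=4: 38376+0+78·41·64=243048 → min 91392.
Length 4: A₁..A₄: k=1: 0+15708+8·11·41=19316; k=2: 6864+38376+8·78·41=70824; k=3: 11352+0+8·12·41=15288 → min 15288 | A₂..A₅: k=2: 0+91392+11·78·64=146304; k=3: 10296+31488+11·12·64=50232; k=4: 15708+0+11·41·64=44572 → min 44572.
Length 5: A₁..A₅: k=1: 0+44572+8·11·64=50204; k=2: 6864+91392+8·78·64=138192; k=3: 11352+31488+8·12·64=48984; k=4: 15288+0+8·41·64=36280 → min 36280.
Optimal order: (((A₁ (A₂ A₃)) A₄) A₅) with cost 36280.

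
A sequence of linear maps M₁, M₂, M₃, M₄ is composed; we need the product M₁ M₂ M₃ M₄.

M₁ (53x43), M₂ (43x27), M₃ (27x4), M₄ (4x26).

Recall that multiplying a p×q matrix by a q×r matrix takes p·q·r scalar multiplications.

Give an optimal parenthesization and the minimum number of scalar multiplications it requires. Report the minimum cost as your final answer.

Adjacent pairs: M₁M₂ = 53·43·27 = 61533; M₂M₃ = 43·27·4 = 4644; M₃M₄ = 27·4·26 = 2808.
Length 3: M₁..M₃: k=1: 0+4644+53·43·4=13760; k=2: 61533+0+53·27·4=67257 → min 13760 | M₂..M₄: k=2: 0+2808+43·27·26=32994; k=3: 4644+0+43·4·26=9116 → min 9116.
Length 4: M₁..M₄: k=1: 0+9116+53·43·26=68370; k=2: 61533+2808+53·27·26=101547; k=3: 13760+0+53·4·26=19272 → min 19272.
Optimal parenthesization: ((M₁ (M₂ M₃)) M₄) with cost 19272.

19272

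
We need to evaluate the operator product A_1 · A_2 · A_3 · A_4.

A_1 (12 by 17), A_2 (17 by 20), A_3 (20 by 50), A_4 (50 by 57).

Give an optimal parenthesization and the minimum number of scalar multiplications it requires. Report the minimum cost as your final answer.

50280

Adjacent pairs: A_1A_2 = 12·17·20 = 4080; A_2A_3 = 17·20·50 = 17000; A_3A_4 = 20·50·57 = 57000.
Length 3: A_1..A_3: k=1: 0+17000+12·17·50=27200; k=2: 4080+0+12·20·50=16080 → min 16080 | A_2..A_4: k=2: 0+57000+17·20·57=76380; k=3: 17000+0+17·50·57=65450 → min 65450.
Length 4: A_1..A_4: k=1: 0+65450+12·17·57=77078; k=2: 4080+57000+12·20·57=74760; k=3: 16080+0+12·50·57=50280 → min 50280.
Optimal parenthesization: (((A_1 · A_2) · A_3) · A_4) with cost 50280.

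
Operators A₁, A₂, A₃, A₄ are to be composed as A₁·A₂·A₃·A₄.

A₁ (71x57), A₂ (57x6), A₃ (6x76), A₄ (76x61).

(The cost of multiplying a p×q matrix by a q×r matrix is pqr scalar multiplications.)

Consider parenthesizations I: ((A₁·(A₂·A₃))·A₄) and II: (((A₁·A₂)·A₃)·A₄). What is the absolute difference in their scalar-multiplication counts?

Order I = ((A₁·(A₂·A₃))·A₄): (A₂·A₃): 57×6 by 6×76 → 57×76, cost 57·6·76 = 25992; (A₁·(A₂·A₃)): 71×57 by 57×76 → 71×76, cost 71·57·76 = 307572; cumulative 333564; ((A₁·(A₂·A₃))·A₄): 71×76 by 76×61 → 71×61, cost 71·76·61 = 329156; cumulative 662720. Total 662720.
Order II = (((A₁·A₂)·A₃)·A₄): (A₁·A₂): 71×57 by 57×6 → 71×6, cost 71·57·6 = 24282; ((A₁·A₂)·A₃): 71×6 by 6×76 → 71×76, cost 71·6·76 = 32376; cumulative 56658; (((A₁·A₂)·A₃)·A₄): 71×76 by 76×61 → 71×61, cost 71·76·61 = 329156; cumulative 385814. Total 385814.
Difference: |662720 − 385814| = 276906.

276906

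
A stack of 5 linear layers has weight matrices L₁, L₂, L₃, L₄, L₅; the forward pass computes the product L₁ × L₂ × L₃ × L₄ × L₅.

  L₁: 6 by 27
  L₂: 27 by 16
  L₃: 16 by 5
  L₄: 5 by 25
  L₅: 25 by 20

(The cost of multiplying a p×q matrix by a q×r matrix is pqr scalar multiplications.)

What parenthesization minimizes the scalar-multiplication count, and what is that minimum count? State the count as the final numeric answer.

6070

Adjacent pairs: L₁L₂ = 6·27·16 = 2592; L₂L₃ = 27·16·5 = 2160; L₃L₄ = 16·5·25 = 2000; L₄L₅ = 5·25·20 = 2500.
Length 3: L₁..L₃: k=1: 0+2160+6·27·5=2970; k=2: 2592+0+6·16·5=3072 → min 2970 | L₂..L₄: k=2: 0+2000+27·16·25=12800; k=3: 2160+0+27·5·25=5535 → min 5535 | L₃..L₅: k=3: 0+2500+16·5·20=4100; k=4: 2000+0+16·25·20=10000 → min 4100.
Length 4: L₁..L₄: k=1: 0+5535+6·27·25=9585; k=2: 2592+2000+6·16·25=6992; k=3: 2970+0+6·5·25=3720 → min 3720 | L₂..L₅: k=2: 0+4100+27·16·20=12740; k=3: 2160+2500+27·5·20=7360; k=4: 5535+0+27·25·20=19035 → min 7360.
Length 5: L₁..L₅: k=1: 0+7360+6·27·20=10600; k=2: 2592+4100+6·16·20=8612; k=3: 2970+2500+6·5·20=6070; k=4: 3720+0+6·25·20=6720 → min 6070.
Optimal parenthesization: ((L₁ × (L₂ × L₃)) × (L₄ × L₅)) with cost 6070.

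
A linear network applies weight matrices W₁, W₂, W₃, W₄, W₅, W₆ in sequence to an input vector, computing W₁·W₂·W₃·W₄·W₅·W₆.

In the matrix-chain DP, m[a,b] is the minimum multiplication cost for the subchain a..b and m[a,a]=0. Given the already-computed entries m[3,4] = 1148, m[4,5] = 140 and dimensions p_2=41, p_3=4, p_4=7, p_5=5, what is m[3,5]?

960

m[3,5] = min over k∈[3,4] of m[3,k]+m[k+1,5]+p_{2}·p_k·p_{5}.
k=3: 0 + 140 + 41·4·5 = 960; k=4: 1148 + 0 + 41·7·5 = 2583.
Minimum: 960 at k=3.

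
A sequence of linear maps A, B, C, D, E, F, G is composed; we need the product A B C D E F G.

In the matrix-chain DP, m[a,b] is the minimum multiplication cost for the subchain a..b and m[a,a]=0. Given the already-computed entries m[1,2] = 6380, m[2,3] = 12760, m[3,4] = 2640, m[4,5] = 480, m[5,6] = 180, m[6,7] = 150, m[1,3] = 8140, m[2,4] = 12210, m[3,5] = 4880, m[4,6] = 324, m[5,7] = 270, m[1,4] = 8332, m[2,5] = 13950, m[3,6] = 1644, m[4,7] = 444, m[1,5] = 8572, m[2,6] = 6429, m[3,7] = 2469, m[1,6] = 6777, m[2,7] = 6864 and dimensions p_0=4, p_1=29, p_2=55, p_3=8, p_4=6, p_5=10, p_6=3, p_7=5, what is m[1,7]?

6837

m[1,7] = min over k∈[1,6] of m[1,k]+m[k+1,7]+p_{0}·p_k·p_{7}.
k=1: 0 + 6864 + 4·29·5 = 7444; k=2: 6380 + 2469 + 4·55·5 = 9949; k=3: 8140 + 444 + 4·8·5 = 8744; k=4: 8332 + 270 + 4·6·5 = 8722; k=5: 8572 + 150 + 4·10·5 = 8922; k=6: 6777 + 0 + 4·3·5 = 6837.
Minimum: 6837 at k=6.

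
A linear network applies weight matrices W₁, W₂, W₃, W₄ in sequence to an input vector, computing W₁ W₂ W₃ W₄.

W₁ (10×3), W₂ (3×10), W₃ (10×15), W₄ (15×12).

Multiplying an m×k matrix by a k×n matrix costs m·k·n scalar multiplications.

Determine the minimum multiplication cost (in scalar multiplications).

1350

Adjacent pairs: W₁W₂ = 10·3·10 = 300; W₂W₃ = 3·10·15 = 450; W₃W₄ = 10·15·12 = 1800.
Length 3: W₁..W₃: k=1: 0+450+10·3·15=900; k=2: 300+0+10·10·15=1800 → min 900 | W₂..W₄: k=2: 0+1800+3·10·12=2160; k=3: 450+0+3·15·12=990 → min 990.
Length 4: W₁..W₄: k=1: 0+990+10·3·12=1350; k=2: 300+1800+10·10·12=3300; k=3: 900+0+10·15·12=2700 → min 1350.
Optimal order: (W₁ ((W₂ W₃) W₄)) with cost 1350.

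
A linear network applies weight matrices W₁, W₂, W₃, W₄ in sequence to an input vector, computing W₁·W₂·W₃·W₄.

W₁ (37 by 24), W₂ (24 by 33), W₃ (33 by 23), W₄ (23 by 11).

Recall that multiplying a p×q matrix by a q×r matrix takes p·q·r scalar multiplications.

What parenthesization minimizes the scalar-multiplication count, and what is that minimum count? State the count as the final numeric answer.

26829

Adjacent pairs: W₁W₂ = 37·24·33 = 29304; W₂W₃ = 24·33·23 = 18216; W₃W₄ = 33·23·11 = 8349.
Length 3: W₁..W₃: k=1: 0+18216+37·24·23=38640; k=2: 29304+0+37·33·23=57387 → min 38640 | W₂..W₄: k=2: 0+8349+24·33·11=17061; k=3: 18216+0+24·23·11=24288 → min 17061.
Length 4: W₁..W₄: k=1: 0+17061+37·24·11=26829; k=2: 29304+8349+37·33·11=51084; k=3: 38640+0+37·23·11=48001 → min 26829.
Optimal parenthesization: (W₁·(W₂·(W₃·W₄))) with cost 26829.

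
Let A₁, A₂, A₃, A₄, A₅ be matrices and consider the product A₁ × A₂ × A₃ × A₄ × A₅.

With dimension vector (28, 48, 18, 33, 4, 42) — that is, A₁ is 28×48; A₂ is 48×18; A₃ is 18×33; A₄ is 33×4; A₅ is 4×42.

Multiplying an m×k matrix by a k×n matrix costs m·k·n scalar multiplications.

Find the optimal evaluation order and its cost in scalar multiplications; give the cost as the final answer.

15912

Adjacent pairs: A₁A₂ = 28·48·18 = 24192; A₂A₃ = 48·18·33 = 28512; A₃A₄ = 18·33·4 = 2376; A₄A₅ = 33·4·42 = 5544.
Length 3: A₁..A₃: k=1: 0+28512+28·48·33=72864; k=2: 24192+0+28·18·33=40824 → min 40824 | A₂..A₄: k=2: 0+2376+48·18·4=5832; k=3: 28512+0+48·33·4=34848 → min 5832 | A₃..A₅: k=3: 0+5544+18·33·42=30492; k=4: 2376+0+18·4·42=5400 → min 5400.
Length 4: A₁..A₄: k=1: 0+5832+28·48·4=11208; k=2: 24192+2376+28·18·4=28584; k=3: 40824+0+28·33·4=44520 → min 11208 | A₂..A₅: k=2: 0+5400+48·18·42=41688; k=3: 28512+5544+48·33·42=100584; k=4: 5832+0+48·4·42=13896 → min 13896.
Length 5: A₁..A₅: k=1: 0+13896+28·48·42=70344; k=2: 24192+5400+28·18·42=50760; k=3: 40824+5544+28·33·42=85176; k=4: 11208+0+28·4·42=15912 → min 15912.
Optimal parenthesization: ((A₁ × (A₂ × (A₃ × A₄))) × A₅) with cost 15912.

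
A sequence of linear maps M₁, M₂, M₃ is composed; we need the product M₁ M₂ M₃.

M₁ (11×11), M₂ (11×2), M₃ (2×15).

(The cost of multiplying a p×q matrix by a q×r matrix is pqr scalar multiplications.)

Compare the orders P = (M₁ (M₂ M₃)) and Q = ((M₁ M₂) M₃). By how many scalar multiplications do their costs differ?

Order P = (M₁ (M₂ M₃)): (M₂ M₃): 11×2 by 2×15 → 11×15, cost 11·2·15 = 330; (M₁ (M₂ M₃)): 11×11 by 11×15 → 11×15, cost 11·11·15 = 1815; cumulative 2145. Total 2145.
Order Q = ((M₁ M₂) M₃): (M₁ M₂): 11×11 by 11×2 → 11×2, cost 11·11·2 = 242; ((M₁ M₂) M₃): 11×2 by 2×15 → 11×15, cost 11·2·15 = 330; cumulative 572. Total 572.
Difference: |2145 − 572| = 1573.

1573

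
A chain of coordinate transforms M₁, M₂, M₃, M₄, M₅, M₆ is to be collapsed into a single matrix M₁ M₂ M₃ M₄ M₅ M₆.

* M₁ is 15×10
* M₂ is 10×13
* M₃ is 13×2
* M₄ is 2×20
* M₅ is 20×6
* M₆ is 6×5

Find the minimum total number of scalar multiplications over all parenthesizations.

Adjacent pairs: M₁M₂ = 15·10·13 = 1950; M₂M₃ = 10·13·2 = 260; M₃M₄ = 13·2·20 = 520; M₄M₅ = 2·20·6 = 240; M₅M₆ = 20·6·5 = 600.
Length 3: M₁..M₃: k=1: 0+260+15·10·2=560; k=2: 1950+0+15·13·2=2340 → min 560 | M₂..M₄: k=2: 0+520+10·13·20=3120; k=3: 260+0+10·2·20=660 → min 660 | M₃..M₅: k=3: 0+240+13·2·6=396; k=4: 520+0+13·20·6=2080 → min 396 | M₄..M₆: k=4: 0+600+2·20·5=800; k=5: 240+0+2·6·5=300 → min 300.
Length 4: M₁..M₄: k=1: 0+660+15·10·20=3660; k=2: 1950+520+15·13·20=6370; k=3: 560+0+15·2·20=1160 → min 1160 | M₂..M₅: k=2: 0+396+10·13·6=1176; k=3: 260+240+10·2·6=620; k=4: 660+0+10·20·6=1860 → min 620 | M₃..M₆: k=3: 0+300+13·2·5=430; k=4: 520+600+13·20·5=2420; k=5: 396+0+13·6·5=786 → min 430.
Length 5: M₁..M₅: k=1: 0+620+15·10·6=1520; k=2: 1950+396+15·13·6=3516; k=3: 560+240+15·2·6=980; k=4: 1160+0+15·20·6=2960 → min 980 | M₂..M₆: k=2: 0+430+10·13·5=1080; k=3: 260+300+10·2·5=660; k=4: 660+600+10·20·5=2260; k=5: 620+0+10·6·5=920 → min 660.
Length 6: M₁..M₆: k=1: 0+660+15·10·5=1410; k=2: 1950+430+15·13·5=3355; k=3: 560+300+15·2·5=1010; k=4: 1160+600+15·20·5=3260; k=5: 980+0+15·6·5=1430 → min 1010.
Optimal order: ((M₁ (M₂ M₃)) ((M₄ M₅) M₆)) with cost 1010.

1010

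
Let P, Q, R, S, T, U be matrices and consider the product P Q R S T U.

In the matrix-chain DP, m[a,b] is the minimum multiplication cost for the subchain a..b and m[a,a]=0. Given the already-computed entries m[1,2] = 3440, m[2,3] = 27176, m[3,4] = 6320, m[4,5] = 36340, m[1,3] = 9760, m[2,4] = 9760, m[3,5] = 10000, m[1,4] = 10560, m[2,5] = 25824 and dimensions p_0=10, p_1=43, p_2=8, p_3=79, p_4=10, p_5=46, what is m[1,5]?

15160

m[1,5] = min over k∈[1,4] of m[1,k]+m[k+1,5]+p_{0}·p_k·p_{5}.
k=1: 0 + 25824 + 10·43·46 = 45604; k=2: 3440 + 10000 + 10·8·46 = 17120; k=3: 9760 + 36340 + 10·79·46 = 82440; k=4: 10560 + 0 + 10·10·46 = 15160.
Minimum: 15160 at k=4.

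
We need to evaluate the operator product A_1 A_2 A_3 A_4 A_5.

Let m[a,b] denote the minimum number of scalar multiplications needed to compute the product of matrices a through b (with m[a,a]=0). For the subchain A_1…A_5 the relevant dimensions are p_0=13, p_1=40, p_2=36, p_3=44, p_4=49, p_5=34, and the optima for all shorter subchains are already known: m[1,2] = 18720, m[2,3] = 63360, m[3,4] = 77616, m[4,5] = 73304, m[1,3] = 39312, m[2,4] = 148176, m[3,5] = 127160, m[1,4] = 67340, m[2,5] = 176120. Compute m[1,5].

m[1,5] = min over k∈[1,4] of m[1,k]+m[k+1,5]+p_{0}·p_k·p_{5}.
k=1: 0 + 176120 + 13·40·34 = 193800; k=2: 18720 + 127160 + 13·36·34 = 161792; k=3: 39312 + 73304 + 13·44·34 = 132064; k=4: 67340 + 0 + 13·49·34 = 88998.
Minimum: 88998 at k=4.

88998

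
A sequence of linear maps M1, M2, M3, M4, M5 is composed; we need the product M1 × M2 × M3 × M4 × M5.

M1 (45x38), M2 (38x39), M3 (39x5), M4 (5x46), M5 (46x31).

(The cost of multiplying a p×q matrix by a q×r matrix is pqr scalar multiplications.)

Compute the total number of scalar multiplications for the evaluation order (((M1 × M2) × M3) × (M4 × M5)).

89570

(M1 × M2): 45×38 by 38×39 → 45×39, cost 45·38·39 = 66690
((M1 × M2) × M3): 45×39 by 39×5 → 45×5, cost 45·39·5 = 8775; cumulative 75465
(M4 × M5): 5×46 by 46×31 → 5×31, cost 5·46·31 = 7130
(((M1 × M2) × M3) × (M4 × M5)): 45×5 by 5×31 → 45×31, cost 45·5·31 = 6975; cumulative 89570
Total: 89570 scalar multiplications.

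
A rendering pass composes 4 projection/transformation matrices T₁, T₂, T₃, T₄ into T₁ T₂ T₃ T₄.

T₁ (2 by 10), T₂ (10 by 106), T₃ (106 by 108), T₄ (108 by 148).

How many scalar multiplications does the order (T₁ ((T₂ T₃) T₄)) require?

(T₂ T₃): 10×106 by 106×108 → 10×108, cost 10·106·108 = 114480
((T₂ T₃) T₄): 10×108 by 108×148 → 10×148, cost 10·108·148 = 159840; cumulative 274320
(T₁ ((T₂ T₃) T₄)): 2×10 by 10×148 → 2×148, cost 2·10·148 = 2960; cumulative 277280
Total: 277280 scalar multiplications.

277280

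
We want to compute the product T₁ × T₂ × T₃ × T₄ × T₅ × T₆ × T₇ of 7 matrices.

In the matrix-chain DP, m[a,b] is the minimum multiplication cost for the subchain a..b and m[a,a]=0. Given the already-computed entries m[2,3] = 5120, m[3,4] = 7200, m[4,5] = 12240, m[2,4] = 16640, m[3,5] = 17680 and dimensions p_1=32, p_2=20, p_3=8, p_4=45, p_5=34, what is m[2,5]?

m[2,5] = min over k∈[2,4] of m[2,k]+m[k+1,5]+p_{1}·p_k·p_{5}.
k=2: 0 + 17680 + 32·20·34 = 39440; k=3: 5120 + 12240 + 32·8·34 = 26064; k=4: 16640 + 0 + 32·45·34 = 65600.
Minimum: 26064 at k=3.

26064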